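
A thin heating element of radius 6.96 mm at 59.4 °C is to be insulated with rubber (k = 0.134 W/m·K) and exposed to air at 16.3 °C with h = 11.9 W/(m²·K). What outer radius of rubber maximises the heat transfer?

r_cr = 1.13 cm

For a cylinder, r_cr = k_ins/h = 0.134/11.9 = 0.0113 m = 1.13 cm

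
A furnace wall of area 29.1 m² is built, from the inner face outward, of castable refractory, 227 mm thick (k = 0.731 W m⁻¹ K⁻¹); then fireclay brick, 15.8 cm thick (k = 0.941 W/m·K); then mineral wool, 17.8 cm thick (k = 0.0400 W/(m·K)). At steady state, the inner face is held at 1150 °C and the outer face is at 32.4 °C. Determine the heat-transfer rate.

Q = 6.60 kW

Series thermal resistances, inner to outer:
  R_castable refractory = L/(kA) = 0.227/(0.731·29.1) = 0.01067 K/W
  R_fireclay brick = L/(kA) = 0.158/(0.941·29.1) = 0.005770 K/W
  R_mineral wool = L/(kA) = 0.178/(0.0400·29.1) = 0.1529 K/W
ΣR = 0.01067 + 0.005770 + 0.1529 = 0.1693 K/W
Q = ΔT/ΣR = (1150 °C − 32.4 °C)/0.1693 = 6600 W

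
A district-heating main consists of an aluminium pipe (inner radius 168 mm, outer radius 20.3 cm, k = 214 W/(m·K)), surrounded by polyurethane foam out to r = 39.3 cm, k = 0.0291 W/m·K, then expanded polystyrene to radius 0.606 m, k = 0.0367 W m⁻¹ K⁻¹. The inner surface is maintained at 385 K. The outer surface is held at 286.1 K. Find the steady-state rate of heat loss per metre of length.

Q' = 18.0 W/m

Treat each layer as a resistance in series:
  R'_aluminium = ln(0.203/0.168)/(2πk) = 0.1892/(2π·214) = 1.407×10^-4 m·K/W
  R'_polyurethane foam = ln(0.393/0.203)/(2πk) = 0.6606/(2π·0.0291) = 3.613 m·K/W
  R'_expanded polystyrene = ln(0.606/0.393)/(2πk) = 0.4331/(2π·0.0367) = 1.878 m·K/W
ΣR = 1.407×10^-4 + 3.613 + 1.878 = 5.491 m·K/W
Q' = ΔT/ΣR = (385 K − 286.1 K)/5.491 = 18.0 W/m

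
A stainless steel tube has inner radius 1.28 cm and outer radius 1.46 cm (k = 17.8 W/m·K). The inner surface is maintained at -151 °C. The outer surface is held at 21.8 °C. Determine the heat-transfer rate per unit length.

Q' = 2πk·ΔT/ln(r₂/r₁) = 2π × 17.8 × 172.8 / ln(0.0146/0.0128) = 1.47×10^5 W/m

Q' = 1.47×10^5 W/m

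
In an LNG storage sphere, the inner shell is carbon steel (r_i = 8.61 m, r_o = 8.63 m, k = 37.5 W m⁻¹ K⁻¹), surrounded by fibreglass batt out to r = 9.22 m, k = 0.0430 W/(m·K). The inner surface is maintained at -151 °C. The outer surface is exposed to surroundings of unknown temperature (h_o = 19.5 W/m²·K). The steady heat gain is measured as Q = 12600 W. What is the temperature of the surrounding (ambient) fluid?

Series resistances:
  R_carbon steel = (1/8.61 − 1/8.63)/(4πk) = 2.692×10^-4/(4π·37.5) = 5.712×10^-7 K/W
  R_fibreglass batt = (1/8.63 − 1/9.22)/(4πk) = 0.007415/(4π·0.0430) = 0.01372 K/W
  R_conv,out = 1/(4πr²h) = 1/(4π·9.22²·19.5) = 4.801×10^-5 K/W
ΣR = 0.01377 K/W
ΔT = Q·ΣR = 12600 × 0.01377 = 173.5 K
Heat flows inward, so T_out = T_in + ΔT = -151 + 173.5 = 22.5 °C

T_out = 22.5 °C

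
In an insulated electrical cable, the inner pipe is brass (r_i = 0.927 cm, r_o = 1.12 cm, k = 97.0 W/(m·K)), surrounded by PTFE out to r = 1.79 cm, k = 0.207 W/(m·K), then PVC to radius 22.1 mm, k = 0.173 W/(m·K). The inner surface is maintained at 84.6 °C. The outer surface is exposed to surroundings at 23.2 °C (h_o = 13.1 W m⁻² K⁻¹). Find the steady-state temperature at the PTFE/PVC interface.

T = 64.5 °C

Series thermal resistances, inner to outer:
  R'_brass = ln(0.0112/0.00927)/(2πk) = 0.1891/(2π·97.0) = 3.103×10^-4 m·K/W
  R'_PTFE = ln(0.0179/0.0112)/(2πk) = 0.4689/(2π·0.207) = 0.3605 m·K/W
  R'_PVC = ln(0.0221/0.0179)/(2πk) = 0.2108/(2π·0.173) = 0.1939 m·K/W
  R'_conv,out = 1/(2πr h) = 1/(2π·0.0221·13.1) = 0.5497 m·K/W
ΣR = 3.103×10^-4 + 0.3605 + 0.1939 + 0.5497 = 1.104 m·K/W
Q' = ΔT/ΣR = (84.6 °C − 23.2 °C)/1.104 = 55.62 W/m
From the inner boundary to the PTFE/PVC interface, ΣR_partial = 0.3608 m·K/W.
T_interface = T_in − Q'·ΣR_partial = 84.6 °C − (55.62)(0.3608) = 64.5 °C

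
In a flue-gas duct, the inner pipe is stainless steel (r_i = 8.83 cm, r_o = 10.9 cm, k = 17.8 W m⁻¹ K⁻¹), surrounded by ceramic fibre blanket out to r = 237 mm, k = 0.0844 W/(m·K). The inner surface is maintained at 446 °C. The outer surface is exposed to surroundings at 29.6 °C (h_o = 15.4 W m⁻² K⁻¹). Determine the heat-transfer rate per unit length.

Treat each layer as a resistance in series:
  R'_stainless steel = ln(0.109/0.0883)/(2πk) = 0.2106/(2π·17.8) = 0.001883 m·K/W
  R'_ceramic fibre blanket = ln(0.237/0.109)/(2πk) = 0.7767/(2π·0.0844) = 1.465 m·K/W
  R'_conv,out = 1/(2πr h) = 1/(2π·0.237·15.4) = 0.04361 m·K/W
ΣR = 0.001883 + 1.465 + 0.04361 = 1.510 m·K/W
Q' = ΔT/ΣR = (446 °C − 29.6 °C)/1.510 = 276 W/m

Q' = 276 W/m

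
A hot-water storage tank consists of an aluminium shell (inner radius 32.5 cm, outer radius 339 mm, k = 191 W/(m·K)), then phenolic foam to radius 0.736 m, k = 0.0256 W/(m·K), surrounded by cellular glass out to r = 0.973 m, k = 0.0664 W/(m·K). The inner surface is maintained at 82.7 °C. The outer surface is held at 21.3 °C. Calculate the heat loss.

Q = 11.5 W

Resistance network (inner→outer):
  R_aluminium = (1/0.325 − 1/0.339)/(4πk) = 0.1271/(4π·191) = 5.294×10^-5 K/W
  R_phenolic foam = (1/0.339 − 1/0.736)/(4πk) = 1.591/(4π·0.0256) = 4.946 K/W
  R_cellular glass = (1/0.736 − 1/0.973)/(4πk) = 0.3309/(4π·0.0664) = 0.3966 K/W
ΣR = 5.294×10^-5 + 4.946 + 0.3966 = 5.343 K/W
Q = ΔT/ΣR = (82.7 °C − 21.3 °C)/5.343 = 11.5 W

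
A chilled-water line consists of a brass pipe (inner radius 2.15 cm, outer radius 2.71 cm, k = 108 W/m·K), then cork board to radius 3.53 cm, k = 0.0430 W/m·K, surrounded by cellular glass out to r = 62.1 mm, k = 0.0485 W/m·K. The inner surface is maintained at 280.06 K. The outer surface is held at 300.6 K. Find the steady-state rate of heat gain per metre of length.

Resistance network (inner→outer):
  R'_brass = ln(0.0271/0.0215)/(2πk) = 0.2315/(2π·108) = 3.411×10^-4 m·K/W
  R'_cork board = ln(0.0353/0.0271)/(2πk) = 0.2643/(2π·0.0430) = 0.9784 m·K/W
  R'_cellular glass = ln(0.0621/0.0353)/(2πk) = 0.5649/(2π·0.0485) = 1.854 m·K/W
ΣR = 3.411×10^-4 + 0.9784 + 1.854 = 2.833 m·K/W
Q' = ΔT/ΣR = (280.06 K − 300.6 K)/2.833 = -7.25 W/m
(Negative Q' ⇒ heat flows inward; heat gain = 7.25 W/m.)

Q' = 7.25 W/m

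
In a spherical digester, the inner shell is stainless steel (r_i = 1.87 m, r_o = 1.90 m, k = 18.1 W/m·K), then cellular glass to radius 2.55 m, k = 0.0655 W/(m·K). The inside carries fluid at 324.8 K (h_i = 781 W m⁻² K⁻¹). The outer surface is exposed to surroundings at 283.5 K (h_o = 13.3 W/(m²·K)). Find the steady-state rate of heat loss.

Treat each layer as a resistance in series:
  R_conv,in = 1/(4πr²h) = 1/(4π·1.87²·781) = 2.914×10^-5 K/W
  R_stainless steel = (1/1.87 − 1/1.90)/(4πk) = 0.008444/(4π·18.1) = 3.712×10^-5 K/W
  R_cellular glass = (1/1.90 − 1/2.55)/(4πk) = 0.1342/(4π·0.0655) = 0.1630 K/W
  R_conv,out = 1/(4πr²h) = 1/(4π·2.55²·13.3) = 9.201×10^-4 K/W
ΣR = 2.914×10^-5 + 3.712×10^-5 + 0.1630 + 9.201×10^-4 = 0.1640 K/W
Q = ΔT/ΣR = (324.8 K − 283.5 K)/0.1640 = 252 W

Q = 252 W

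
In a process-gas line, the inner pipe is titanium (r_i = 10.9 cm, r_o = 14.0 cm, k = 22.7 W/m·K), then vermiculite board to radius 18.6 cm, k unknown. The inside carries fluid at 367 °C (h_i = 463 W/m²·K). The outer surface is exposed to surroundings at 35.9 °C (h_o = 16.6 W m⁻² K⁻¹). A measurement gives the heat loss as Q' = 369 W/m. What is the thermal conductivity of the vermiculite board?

k = 0.0538 W/m·K

ΣR = ΔT/Q' = |367 − 35.9|/369 = 0.8973 m·K/W
Known resistances:
  R'_conv,in = 1/(2πr h) = 1/(2π·0.109·463) = 0.003154 m·K/W
  R'_titanium = ln(0.140/0.109)/(2πk) = 0.2503/(2π·22.7) = 0.001755 m·K/W
  R'_conv,out = 1/(2πr h) = 1/(2π·0.186·16.6) = 0.05155 m·K/W
R_vermiculite board = ΣR − ΣR_known = 0.8973 − 0.05646 = 0.8408 m·K/W
ln(r₂/r₁)/(2πk) = 0.8408 ⇒ k = 0.2841/(2π·0.8408) = 0.0538 W/m·K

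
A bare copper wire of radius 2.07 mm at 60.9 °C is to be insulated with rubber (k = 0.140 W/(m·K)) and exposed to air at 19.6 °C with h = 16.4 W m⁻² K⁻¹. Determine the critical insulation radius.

For a cylinder, r_cr = k_ins/h = 0.140/16.4 = 0.00854 m = 0.854 cm

r_cr = 0.854 cm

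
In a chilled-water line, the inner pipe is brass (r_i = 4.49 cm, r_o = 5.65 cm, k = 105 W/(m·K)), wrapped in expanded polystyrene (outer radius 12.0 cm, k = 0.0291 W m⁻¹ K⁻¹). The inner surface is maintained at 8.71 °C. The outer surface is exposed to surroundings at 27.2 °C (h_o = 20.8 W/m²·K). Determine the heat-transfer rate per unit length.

Treat each layer as a resistance in series:
  R'_brass = ln(0.0565/0.0449)/(2πk) = 0.2298/(2π·105) = 3.483×10^-4 m·K/W
  R'_expanded polystyrene = ln(0.120/0.0565)/(2πk) = 0.7533/(2π·0.0291) = 4.120 m·K/W
  R'_conv,out = 1/(2πr h) = 1/(2π·0.120·20.8) = 0.06376 m·K/W
ΣR = 3.483×10^-4 + 4.120 + 0.06376 = 4.184 m·K/W
Q' = ΔT/ΣR = (8.71 °C − 27.2 °C)/4.184 = -4.42 W/m
(Negative Q' ⇒ heat flows inward; heat gain = 4.42 W/m.)

Q' = 4.42 W/m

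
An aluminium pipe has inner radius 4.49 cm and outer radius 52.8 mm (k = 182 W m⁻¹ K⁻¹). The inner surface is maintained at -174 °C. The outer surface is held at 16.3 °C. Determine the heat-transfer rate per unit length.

Q' = 2πk·ΔT/ln(r₂/r₁) = 2π × 182 × 190.3 / ln(0.0528/0.0449) = 1.34×10^6 W/m

Q' = 1.34×10^6 W/m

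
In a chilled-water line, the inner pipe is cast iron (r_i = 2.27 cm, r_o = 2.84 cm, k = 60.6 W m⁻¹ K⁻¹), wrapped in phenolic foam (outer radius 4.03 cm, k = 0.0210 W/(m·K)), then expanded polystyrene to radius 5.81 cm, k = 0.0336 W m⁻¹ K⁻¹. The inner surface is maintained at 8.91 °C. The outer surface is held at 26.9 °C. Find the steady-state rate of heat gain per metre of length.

Q' = 4.10 W/m

Treat each layer as a resistance in series:
  R'_cast iron = ln(0.0284/0.0227)/(2πk) = 0.2240/(2π·60.6) = 5.884×10^-4 m·K/W
  R'_phenolic foam = ln(0.0403/0.0284)/(2πk) = 0.3500/(2π·0.0210) = 2.652 m·K/W
  R'_expanded polystyrene = ln(0.0581/0.0403)/(2πk) = 0.3658/(2π·0.0336) = 1.733 m·K/W
ΣR = 5.884×10^-4 + 2.652 + 1.733 = 4.386 m·K/W
Q' = ΔT/ΣR = (8.91 °C − 26.9 °C)/4.386 = -4.10 W/m
(Negative Q' ⇒ heat flows inward; heat gain = 4.10 W/m.)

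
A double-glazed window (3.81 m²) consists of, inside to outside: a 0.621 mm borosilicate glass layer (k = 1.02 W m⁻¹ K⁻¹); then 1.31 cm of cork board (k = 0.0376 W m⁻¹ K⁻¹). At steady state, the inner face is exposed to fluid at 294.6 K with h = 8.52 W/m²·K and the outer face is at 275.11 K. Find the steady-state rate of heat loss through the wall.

Treat each layer as a resistance in series:
  R_conv,in = 1/(hA) = 1/(8.52·3.81) = 0.03081 K/W
  R_borosilicate glass = L/(kA) = 6.21×10^-4/(1.02·3.81) = 1.598×10^-4 K/W
  R_cork board = L/(kA) = 0.0131/(0.0376·3.81) = 0.09144 K/W
ΣR = 0.03081 + 1.598×10^-4 + 0.09144 = 0.1224 K/W
Q = ΔT/ΣR = (294.6 K − 275.11 K)/0.1224 = 159 W

Q = 159 W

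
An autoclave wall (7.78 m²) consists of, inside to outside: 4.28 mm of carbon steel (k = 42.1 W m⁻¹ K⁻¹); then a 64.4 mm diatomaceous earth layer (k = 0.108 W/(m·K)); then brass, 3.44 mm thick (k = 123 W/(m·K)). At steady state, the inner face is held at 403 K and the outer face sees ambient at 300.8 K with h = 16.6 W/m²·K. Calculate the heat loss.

Resistance network (inner→outer):
  R_carbon steel = L/(kA) = 0.00428/(42.1·7.78) = 1.307×10^-5 K/W
  R_diatomaceous earth = L/(kA) = 0.0644/(0.108·7.78) = 0.07664 K/W
  R_brass = L/(kA) = 0.00344/(123·7.78) = 3.595×10^-6 K/W
  R_conv,out = 1/(hA) = 1/(16.6·7.78) = 0.007743 K/W
ΣR = 1.307×10^-5 + 0.07664 + 3.595×10^-6 + 0.007743 = 0.08440 K/W
Q = ΔT/ΣR = (403 K − 300.8 K)/0.08440 = 1210 W

Q = 1210 W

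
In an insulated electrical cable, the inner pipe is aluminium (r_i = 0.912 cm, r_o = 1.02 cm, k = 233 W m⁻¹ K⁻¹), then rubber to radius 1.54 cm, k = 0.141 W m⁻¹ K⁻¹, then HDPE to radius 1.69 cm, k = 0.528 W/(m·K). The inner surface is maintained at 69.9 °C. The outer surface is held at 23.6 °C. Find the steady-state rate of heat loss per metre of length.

Q' = 93.9 W/m

Resistance network (inner→outer):
  R'_aluminium = ln(0.0102/0.00912)/(2πk) = 0.1119/(2π·233) = 7.645×10^-5 m·K/W
  R'_rubber = ln(0.0154/0.0102)/(2πk) = 0.4120/(2π·0.141) = 0.4650 m·K/W
  R'_HDPE = ln(0.0169/0.0154)/(2πk) = 0.09295/(2π·0.528) = 0.02802 m·K/W
ΣR = 7.645×10^-5 + 0.4650 + 0.02802 = 0.4931 m·K/W
Q' = ΔT/ΣR = (69.9 °C − 23.6 °C)/0.4931 = 93.9 W/m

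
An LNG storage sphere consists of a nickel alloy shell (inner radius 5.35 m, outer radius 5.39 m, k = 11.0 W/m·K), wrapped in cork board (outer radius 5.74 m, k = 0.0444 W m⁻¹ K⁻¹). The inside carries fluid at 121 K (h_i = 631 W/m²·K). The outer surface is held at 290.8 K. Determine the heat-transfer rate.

Q = 8.37 kW

Series thermal resistances, inner to outer:
  R_conv,in = 1/(4πr²h) = 1/(4π·5.35²·631) = 4.406×10^-6 K/W
  R_nickel alloy = (1/5.35 − 1/5.39)/(4πk) = 0.001387/(4π·11.0) = 1.003×10^-5 K/W
  R_cork board = (1/5.39 − 1/5.74)/(4πk) = 0.01131/(4π·0.0444) = 0.02028 K/W
ΣR = 4.406×10^-6 + 1.003×10^-5 + 0.02028 = 0.02029 K/W
Q = ΔT/ΣR = (121 K − 290.8 K)/0.02029 = -8370 W
(Negative Q ⇒ heat flows inward; heat gain = 8370 W.)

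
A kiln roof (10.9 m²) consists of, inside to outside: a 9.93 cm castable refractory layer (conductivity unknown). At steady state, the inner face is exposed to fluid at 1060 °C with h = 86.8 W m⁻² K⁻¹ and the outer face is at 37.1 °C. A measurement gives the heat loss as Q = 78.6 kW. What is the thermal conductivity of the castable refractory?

k = 0.762 W/m·K

ΣR = ΔT/Q = |1060 − 37.1|/78600 = 0.01301 K/W
Known resistances:
  R_conv,in = 1/(hA) = 1/(86.8·10.9) = 0.001057 K/W
R_castable refractory = ΣR − ΣR_known = 0.01301 − 0.001057 = 0.01195 K/W
L/(kA) = 0.01195 ⇒ k = 0.0993/(0.01195·10.9) = 0.762 W/m·K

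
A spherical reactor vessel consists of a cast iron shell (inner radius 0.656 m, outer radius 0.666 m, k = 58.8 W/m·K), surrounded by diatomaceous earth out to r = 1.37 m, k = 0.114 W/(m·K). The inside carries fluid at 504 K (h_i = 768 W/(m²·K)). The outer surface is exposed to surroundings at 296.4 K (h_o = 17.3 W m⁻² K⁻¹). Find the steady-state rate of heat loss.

Q = 384 W

Resistance network (inner→outer):
  R_conv,in = 1/(4πr²h) = 1/(4π·0.656²·768) = 2.408×10^-4 K/W
  R_cast iron = (1/0.656 − 1/0.666)/(4πk) = 0.02289/(4π·58.8) = 3.098×10^-5 K/W
  R_diatomaceous earth = (1/0.666 − 1/1.37)/(4πk) = 0.7716/(4π·0.114) = 0.5386 K/W
  R_conv,out = 1/(4πr²h) = 1/(4π·1.37²·17.3) = 0.002451 K/W
ΣR = 2.408×10^-4 + 3.098×10^-5 + 0.5386 + 0.002451 = 0.5413 K/W
Q = ΔT/ΣR = (504 K − 296.4 K)/0.5413 = 384 W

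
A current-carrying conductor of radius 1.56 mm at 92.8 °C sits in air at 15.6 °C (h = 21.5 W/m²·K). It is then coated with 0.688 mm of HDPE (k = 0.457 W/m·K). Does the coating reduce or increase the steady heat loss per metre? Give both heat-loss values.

increases: 16.3 → 22.6 W/m

Critical radius for a cylinder: r_cr = k/h = 0.0213 m = 2.13 cm.
Outer radius after coating: r₂ = 0.00156 + 6.88×10^-4 = 0.002248 m.
Since r₁ < r_cr and r₂ ≤ r_cr, the coating moves toward the maximum at r_cr — heat loss rises.
Bare: R = 1/(2πr₁h) = 4.745 m·K/W; Q = 77.2/4.745 = 16.3 W/m.
Coated: R = R_cond + R_conv = 3.420 m·K/W; Q = 77.2/3.420 = 22.6 W/m.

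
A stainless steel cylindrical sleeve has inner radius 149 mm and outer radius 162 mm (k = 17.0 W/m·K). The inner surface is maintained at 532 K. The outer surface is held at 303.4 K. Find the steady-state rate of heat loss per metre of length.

Q' = 2.92×10^5 W/m

Q' = 2πk·ΔT/ln(r₂/r₁) = 2π × 17.0 × 228.6 / ln(0.162/0.149) = 2.92×10^5 W/m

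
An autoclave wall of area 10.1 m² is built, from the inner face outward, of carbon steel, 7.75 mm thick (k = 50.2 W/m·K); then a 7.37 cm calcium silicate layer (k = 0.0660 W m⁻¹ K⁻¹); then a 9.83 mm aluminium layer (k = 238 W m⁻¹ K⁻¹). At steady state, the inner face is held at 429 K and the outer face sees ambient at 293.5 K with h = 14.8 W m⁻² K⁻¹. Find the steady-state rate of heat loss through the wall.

Q = 1160 W

Series thermal resistances, inner to outer:
  R_carbon steel = L/(kA) = 0.00775/(50.2·10.1) = 1.529×10^-5 K/W
  R_calcium silicate = L/(kA) = 0.0737/(0.0660·10.1) = 0.1106 K/W
  R_aluminium = L/(kA) = 0.00983/(238·10.1) = 4.089×10^-6 K/W
  R_conv,out = 1/(hA) = 1/(14.8·10.1) = 0.006690 K/W
ΣR = 1.529×10^-5 + 0.1106 + 4.089×10^-6 + 0.006690 = 0.1173 K/W
Q = ΔT/ΣR = (429 K − 293.5 K)/0.1173 = 1160 W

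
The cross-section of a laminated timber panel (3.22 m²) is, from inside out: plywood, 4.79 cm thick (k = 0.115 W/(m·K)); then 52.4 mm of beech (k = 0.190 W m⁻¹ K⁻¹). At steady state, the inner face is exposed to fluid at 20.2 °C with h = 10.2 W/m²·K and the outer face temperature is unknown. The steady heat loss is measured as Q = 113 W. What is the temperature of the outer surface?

Sum the resistances:
  R_conv,in = 1/(hA) = 1/(10.2·3.22) = 0.03045 K/W
  R_plywood = L/(kA) = 0.0479/(0.115·3.22) = 0.1294 K/W
  R_beech = L/(kA) = 0.0524/(0.190·3.22) = 0.08565 K/W
ΣR = 0.2455 K/W
ΔT = Q·ΣR = 113 × 0.2455 = 27.74 K
Heat flows outward, so T_out = T_in − ΔT = 20.2 − 27.74 = -7.54 °C

T_out = -7.54 °C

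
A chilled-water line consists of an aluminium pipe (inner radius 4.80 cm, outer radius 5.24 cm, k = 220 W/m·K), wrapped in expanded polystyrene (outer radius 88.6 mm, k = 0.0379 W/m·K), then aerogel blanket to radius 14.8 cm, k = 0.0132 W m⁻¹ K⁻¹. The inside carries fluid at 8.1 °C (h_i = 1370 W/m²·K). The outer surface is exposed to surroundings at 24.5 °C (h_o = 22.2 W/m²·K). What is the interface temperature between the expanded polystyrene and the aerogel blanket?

T = 12.4 °C

Treat each layer as a resistance in series:
  R'_conv,in = 1/(2πr h) = 1/(2π·0.0480·1370) = 0.002420 m·K/W
  R'_aluminium = ln(0.0524/0.0480)/(2πk) = 0.08771/(2π·220) = 6.345×10^-5 m·K/W
  R'_expanded polystyrene = ln(0.0886/0.0524)/(2πk) = 0.5252/(2π·0.0379) = 2.206 m·K/W
  R'_aerogel blanket = ln(0.148/0.0886)/(2πk) = 0.5131/(2π·0.0132) = 6.186 m·K/W
  R'_conv,out = 1/(2πr h) = 1/(2π·0.148·22.2) = 0.04844 m·K/W
ΣR = 0.002420 + 6.345×10^-5 + 2.206 + 6.186 + 0.04844 = 8.443 m·K/W
Q' = ΔT/ΣR = (8.1 °C − 24.5 °C)/8.443 = -1.942 W/m
From the inner boundary to the expanded polystyrene/aerogel blanket interface, ΣR_partial = 2.208 m·K/W.
T_interface = T_in − Q'·ΣR_partial = 8.1 °C − (-1.942)(2.208) = 12.4 °C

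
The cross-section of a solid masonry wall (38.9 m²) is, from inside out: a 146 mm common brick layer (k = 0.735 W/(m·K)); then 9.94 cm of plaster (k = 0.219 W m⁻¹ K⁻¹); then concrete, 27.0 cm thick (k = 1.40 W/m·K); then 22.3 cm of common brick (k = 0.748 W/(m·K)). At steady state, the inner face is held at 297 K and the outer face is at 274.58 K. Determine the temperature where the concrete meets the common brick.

T = 280.43 K

Resistance network (inner→outer):
  R_common brick = L/(kA) = 0.146/(0.735·38.9) = 0.005106 K/W
  R_plaster = L/(kA) = 0.0994/(0.219·38.9) = 0.01167 K/W
  R_concrete = L/(kA) = 0.270/(1.40·38.9) = 0.004958 K/W
  R_common brick = L/(kA) = 0.223/(0.748·38.9) = 0.007664 K/W
ΣR = 0.005106 + 0.01167 + 0.004958 + 0.007664 = 0.02940 K/W
Q = ΔT/ΣR = (297 K − 274.58 K)/0.02940 = 762.6 W
From the inner boundary to the concrete/common brick interface, ΣR_partial = 0.02173 K/W.
T_interface = T_in − Q·ΣR_partial = 297 K − (762.6)(0.02173) = 280.43 K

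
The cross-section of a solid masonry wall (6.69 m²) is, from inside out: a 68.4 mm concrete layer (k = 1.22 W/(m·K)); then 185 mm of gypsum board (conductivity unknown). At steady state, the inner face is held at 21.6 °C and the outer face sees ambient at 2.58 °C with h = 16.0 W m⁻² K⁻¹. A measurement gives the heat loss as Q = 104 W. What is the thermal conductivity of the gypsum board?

ΣR = ΔT/Q = |21.6 − 2.58|/104 = 0.1829 K/W
Known resistances:
  R_concrete = L/(kA) = 0.0684/(1.22·6.69) = 0.008381 K/W
  R_conv,out = 1/(hA) = 1/(16.0·6.69) = 0.009342 K/W
R_gypsum board = ΣR − ΣR_known = 0.1829 − 0.01772 = 0.1652 K/W
L/(kA) = 0.1652 ⇒ k = 0.185/(0.1652·6.69) = 0.167 W/m·K

k = 0.167 W/m·K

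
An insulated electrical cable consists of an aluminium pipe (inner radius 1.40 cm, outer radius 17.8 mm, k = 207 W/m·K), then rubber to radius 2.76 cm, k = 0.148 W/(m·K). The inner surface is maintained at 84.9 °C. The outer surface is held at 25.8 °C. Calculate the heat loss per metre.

Q' = 125 W/m

Treat each layer as a resistance in series:
  R'_aluminium = ln(0.0178/0.0140)/(2πk) = 0.2401/(2π·207) = 1.846×10^-4 m·K/W
  R'_rubber = ln(0.0276/0.0178)/(2πk) = 0.4386/(2π·0.148) = 0.4717 m·K/W
ΣR = 1.846×10^-4 + 0.4717 = 0.4719 m·K/W
Q' = ΔT/ΣR = (84.9 °C − 25.8 °C)/0.4719 = 125 W/m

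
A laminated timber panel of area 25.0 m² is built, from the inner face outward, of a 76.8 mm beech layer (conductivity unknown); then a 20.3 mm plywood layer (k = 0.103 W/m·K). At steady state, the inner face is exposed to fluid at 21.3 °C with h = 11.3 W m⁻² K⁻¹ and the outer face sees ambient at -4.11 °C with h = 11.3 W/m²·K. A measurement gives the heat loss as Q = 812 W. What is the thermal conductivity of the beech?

k = 0.188 W/m·K

ΣR = ΔT/Q = |21.3 − -4.11|/812 = 0.03129 K/W
Known resistances:
  R_conv,in = 1/(hA) = 1/(11.3·25.0) = 0.003540 K/W
  R_plywood = L/(kA) = 0.0203/(0.103·25.0) = 0.007883 K/W
  R_conv,out = 1/(hA) = 1/(11.3·25.0) = 0.003540 K/W
R_beech = ΣR − ΣR_known = 0.03129 − 0.01496 = 0.01633 K/W
L/(kA) = 0.01633 ⇒ k = 0.0768/(0.01633·25.0) = 0.188 W/m·K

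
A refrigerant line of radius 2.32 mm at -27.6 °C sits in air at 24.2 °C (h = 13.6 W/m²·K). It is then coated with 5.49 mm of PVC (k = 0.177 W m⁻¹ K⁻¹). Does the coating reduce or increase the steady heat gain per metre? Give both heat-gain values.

increases: 10.3 → 20.0 W/m

Critical radius for a cylinder: r_cr = k/h = 0.0130 m = 1.30 cm.
Outer radius after coating: r₂ = 0.00232 + 0.00549 = 0.00781 m.
Since r₁ < r_cr and r₂ ≤ r_cr, the coating moves toward the maximum at r_cr — heat gain rises.
Bare: R = 1/(2πr₁h) = 5.044 m·K/W; Q = 51.8/5.044 = 10.3 W/m.
Coated: R = R_cond + R_conv = 2.590 m·K/W; Q = 51.8/2.590 = 20.0 W/m.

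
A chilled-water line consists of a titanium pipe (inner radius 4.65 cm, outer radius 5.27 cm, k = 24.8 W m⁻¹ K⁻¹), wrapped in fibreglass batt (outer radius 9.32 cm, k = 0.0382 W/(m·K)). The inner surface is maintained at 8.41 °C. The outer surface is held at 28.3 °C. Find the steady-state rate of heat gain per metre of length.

Treat each layer as a resistance in series:
  R'_titanium = ln(0.0527/0.0465)/(2πk) = 0.1252/(2π·24.8) = 8.032×10^-4 m·K/W
  R'_fibreglass batt = ln(0.0932/0.0527)/(2πk) = 0.5701/(2π·0.0382) = 2.375 m·K/W
ΣR = 8.032×10^-4 + 2.375 = 2.376 m·K/W
Q' = ΔT/ΣR = (8.41 °C − 28.3 °C)/2.376 = -8.37 W/m
(Negative Q' ⇒ heat flows inward; heat gain = 8.37 W/m.)

Q' = 8.37 W/m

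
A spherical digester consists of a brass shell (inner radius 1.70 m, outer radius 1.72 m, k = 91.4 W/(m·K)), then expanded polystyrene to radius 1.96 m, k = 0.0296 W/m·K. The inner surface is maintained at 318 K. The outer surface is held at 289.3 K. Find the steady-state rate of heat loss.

Q = 150 W

Treat each layer as a resistance in series:
  R_brass = (1/1.70 − 1/1.72)/(4πk) = 0.006840/(4π·91.4) = 5.955×10^-6 K/W
  R_expanded polystyrene = (1/1.72 − 1/1.96)/(4πk) = 0.07119/(4π·0.0296) = 0.1914 K/W
ΣR = 5.955×10^-6 + 0.1914 = 0.1914 K/W
Q = ΔT/ΣR = (318 K − 289.3 K)/0.1914 = 150 W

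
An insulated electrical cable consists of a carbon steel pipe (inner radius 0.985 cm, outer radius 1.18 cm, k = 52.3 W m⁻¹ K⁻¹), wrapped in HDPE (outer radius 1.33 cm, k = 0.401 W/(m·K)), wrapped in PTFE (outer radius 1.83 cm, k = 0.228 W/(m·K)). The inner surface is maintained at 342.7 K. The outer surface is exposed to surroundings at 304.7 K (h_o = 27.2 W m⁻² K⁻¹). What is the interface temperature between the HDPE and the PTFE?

Series thermal resistances, inner to outer:
  R'_carbon steel = ln(0.0118/0.00985)/(2πk) = 0.1806/(2π·52.3) = 5.497×10^-4 m·K/W
  R'_HDPE = ln(0.0133/0.0118)/(2πk) = 0.1197/(2π·0.401) = 0.04749 m·K/W
  R'_PTFE = ln(0.0183/0.0133)/(2πk) = 0.3191/(2π·0.228) = 0.2228 m·K/W
  R'_conv,out = 1/(2πr h) = 1/(2π·0.0183·27.2) = 0.3197 m·K/W
ΣR = 5.497×10^-4 + 0.04749 + 0.2228 + 0.3197 = 0.5905 m·K/W
Q' = ΔT/ΣR = (342.7 K − 304.7 K)/0.5905 = 64.35 W/m
From the inner boundary to the HDPE/PTFE interface, ΣR_partial = 0.04804 m·K/W.
T_interface = T_in − Q'·ΣR_partial = 342.7 K − (64.35)(0.04804) = 339.6 K

T = 339.6 K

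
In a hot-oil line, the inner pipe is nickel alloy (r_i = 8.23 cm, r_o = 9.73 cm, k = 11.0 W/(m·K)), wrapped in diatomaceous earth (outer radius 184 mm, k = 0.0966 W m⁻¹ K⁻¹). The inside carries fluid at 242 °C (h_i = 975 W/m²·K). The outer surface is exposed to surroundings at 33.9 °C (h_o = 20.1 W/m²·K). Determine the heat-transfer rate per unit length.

Resistance network (inner→outer):
  R'_conv,in = 1/(2πr h) = 1/(2π·0.0823·975) = 0.001983 m·K/W
  R'_nickel alloy = ln(0.0973/0.0823)/(2πk) = 0.1674/(2π·11.0) = 0.002422 m·K/W
  R'_diatomaceous earth = ln(0.184/0.0973)/(2πk) = 0.6371/(2π·0.0966) = 1.050 m·K/W
  R'_conv,out = 1/(2πr h) = 1/(2π·0.184·20.1) = 0.04303 m·K/W
ΣR = 0.001983 + 0.002422 + 1.050 + 0.04303 = 1.097 m·K/W
Q' = ΔT/ΣR = (242 °C − 33.9 °C)/1.097 = 190 W/m

Q' = 190 W/m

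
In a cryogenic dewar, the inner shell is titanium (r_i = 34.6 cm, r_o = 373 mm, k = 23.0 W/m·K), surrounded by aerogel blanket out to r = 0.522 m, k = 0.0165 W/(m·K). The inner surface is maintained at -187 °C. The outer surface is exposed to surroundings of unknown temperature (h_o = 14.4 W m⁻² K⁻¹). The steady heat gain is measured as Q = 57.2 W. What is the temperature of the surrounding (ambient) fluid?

Sum the resistances:
  R_titanium = (1/0.346 − 1/0.373)/(4πk) = 0.2092/(4π·23.0) = 7.238×10^-4 K/W
  R_aerogel blanket = (1/0.373 − 1/0.522)/(4πk) = 0.7653/(4π·0.0165) = 3.691 K/W
  R_conv,out = 1/(4πr²h) = 1/(4π·0.522²·14.4) = 0.02028 K/W
ΣR = 3.712 K/W
ΔT = Q·ΣR = 57.2 × 3.712 = 212.3 K
Heat flows inward, so T_out = T_in + ΔT = -187 + 212.3 = 25.3 °C

T_out = 25.3 °C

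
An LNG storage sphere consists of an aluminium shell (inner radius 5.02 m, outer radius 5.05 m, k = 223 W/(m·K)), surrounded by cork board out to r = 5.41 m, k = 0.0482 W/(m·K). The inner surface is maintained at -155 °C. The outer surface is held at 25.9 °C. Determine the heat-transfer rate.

Q = 8.32 kW

Resistance network (inner→outer):
  R_aluminium = (1/5.02 − 1/5.05)/(4πk) = 0.001183/(4π·223) = 4.223×10^-7 K/W
  R_cork board = (1/5.05 − 1/5.41)/(4πk) = 0.01318/(4π·0.0482) = 0.02175 K/W
ΣR = 4.223×10^-7 + 0.02175 = 0.02175 K/W
Q = ΔT/ΣR = (-155 °C − 25.9 °C)/0.02175 = -8320 W
(Negative Q ⇒ heat flows inward; heat gain = 8320 W.)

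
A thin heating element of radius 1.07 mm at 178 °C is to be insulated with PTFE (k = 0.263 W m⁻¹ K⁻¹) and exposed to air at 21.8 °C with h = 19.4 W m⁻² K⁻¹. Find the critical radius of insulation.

r_cr = 1.36 cm

For a cylinder, r_cr = k_ins/h = 0.263/19.4 = 0.0136 m = 1.36 cm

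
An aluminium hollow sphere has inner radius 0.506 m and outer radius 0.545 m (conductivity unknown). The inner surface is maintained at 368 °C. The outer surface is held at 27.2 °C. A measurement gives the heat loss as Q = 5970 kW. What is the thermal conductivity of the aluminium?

ΣR = ΔT/Q = |368 − 27.2|/5.97×10^6 = 5.709×10^-5 K/W
(1/r₁−1/r₂)/(4πk) = 5.709×10^-5 ⇒ k = 0.1414/(4π·5.709×10^-5) = 197 W/m·K

k = 197 W/m·K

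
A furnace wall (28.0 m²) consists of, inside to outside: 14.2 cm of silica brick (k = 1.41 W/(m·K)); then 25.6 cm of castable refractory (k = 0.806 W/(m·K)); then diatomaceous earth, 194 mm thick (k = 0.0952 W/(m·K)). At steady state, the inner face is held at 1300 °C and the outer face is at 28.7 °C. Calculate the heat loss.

Q = 14.5 kW

Series thermal resistances, inner to outer:
  R_silica brick = L/(kA) = 0.142/(1.41·28.0) = 0.003597 K/W
  R_castable refractory = L/(kA) = 0.256/(0.806·28.0) = 0.01134 K/W
  R_diatomaceous earth = L/(kA) = 0.194/(0.0952·28.0) = 0.07278 K/W
ΣR = 0.003597 + 0.01134 + 0.07278 = 0.08772 K/W
Q = ΔT/ΣR = (1300 °C − 28.7 °C)/0.08772 = 14500 W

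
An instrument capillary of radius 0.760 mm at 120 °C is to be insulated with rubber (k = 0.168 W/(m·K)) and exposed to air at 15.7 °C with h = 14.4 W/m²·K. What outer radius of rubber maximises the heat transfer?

r_cr = 1.17 cm

For a cylinder, r_cr = k_ins/h = 0.168/14.4 = 0.0117 m = 1.17 cm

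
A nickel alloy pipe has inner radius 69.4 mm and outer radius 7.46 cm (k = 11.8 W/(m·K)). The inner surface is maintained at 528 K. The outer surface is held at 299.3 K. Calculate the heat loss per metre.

Q' = 2.35×10^5 W/m

Q' = 2πk·ΔT/ln(r₂/r₁) = 2π × 11.8 × 228.7 / ln(0.0746/0.0694) = 2.35×10^5 W/m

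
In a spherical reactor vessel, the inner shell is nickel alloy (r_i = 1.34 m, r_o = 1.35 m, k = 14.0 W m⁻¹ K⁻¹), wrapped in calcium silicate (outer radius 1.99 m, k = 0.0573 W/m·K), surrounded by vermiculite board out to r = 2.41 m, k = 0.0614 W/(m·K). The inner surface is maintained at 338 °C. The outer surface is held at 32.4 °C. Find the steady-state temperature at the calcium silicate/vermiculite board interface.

T = 110 °C

Series thermal resistances, inner to outer:
  R_nickel alloy = (1/1.34 − 1/1.35)/(4πk) = 0.005528/(4π·14.0) = 3.142×10^-5 K/W
  R_calcium silicate = (1/1.35 − 1/1.99)/(4πk) = 0.2382/(4π·0.0573) = 0.3308 K/W
  R_vermiculite board = (1/1.99 − 1/2.41)/(4πk) = 0.08757/(4π·0.0614) = 0.1135 K/W
ΣR = 3.142×10^-5 + 0.3308 + 0.1135 = 0.4443 K/W
Q = ΔT/ΣR = (338 °C − 32.4 °C)/0.4443 = 687.8 W
From the inner boundary to the calcium silicate/vermiculite board interface, ΣR_partial = 0.3308 K/W.
T_interface = T_in − Q·ΣR_partial = 338 °C − (687.8)(0.3308) = 110 °C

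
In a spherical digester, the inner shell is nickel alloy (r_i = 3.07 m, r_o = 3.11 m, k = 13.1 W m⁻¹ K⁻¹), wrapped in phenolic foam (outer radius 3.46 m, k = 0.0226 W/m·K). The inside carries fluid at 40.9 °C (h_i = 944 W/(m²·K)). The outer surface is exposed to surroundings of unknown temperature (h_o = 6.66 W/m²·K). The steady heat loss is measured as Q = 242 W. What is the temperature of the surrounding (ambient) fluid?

T_out = 12.9 °C

Series resistances:
  R_conv,in = 1/(4πr²h) = 1/(4π·3.07²·944) = 8.944×10^-6 K/W
  R_nickel alloy = (1/3.07 − 1/3.11)/(4πk) = 0.004189/(4π·13.1) = 2.545×10^-5 K/W
  R_phenolic foam = (1/3.11 − 1/3.46)/(4πk) = 0.03253/(4π·0.0226) = 0.1145 K/W
  R_conv,out = 1/(4πr²h) = 1/(4π·3.46²·6.66) = 9.981×10^-4 K/W
ΣR = 0.1156 K/W
ΔT = Q·ΣR = 242 × 0.1156 = 27.98 K
Heat flows outward, so T_out = T_in − ΔT = 40.9 − 27.98 = 12.9 °C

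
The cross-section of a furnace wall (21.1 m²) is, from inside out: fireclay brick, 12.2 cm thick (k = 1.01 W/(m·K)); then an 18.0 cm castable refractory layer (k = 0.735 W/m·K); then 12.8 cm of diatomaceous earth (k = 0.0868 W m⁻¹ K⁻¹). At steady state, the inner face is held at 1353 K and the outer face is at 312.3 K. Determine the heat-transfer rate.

Treat each layer as a resistance in series:
  R_fireclay brick = L/(kA) = 0.122/(1.01·21.1) = 0.005725 K/W
  R_castable refractory = L/(kA) = 0.180/(0.735·21.1) = 0.01161 K/W
  R_diatomaceous earth = L/(kA) = 0.128/(0.0868·21.1) = 0.06989 K/W
ΣR = 0.005725 + 0.01161 + 0.06989 = 0.08722 K/W
Q = ΔT/ΣR = (1353 K − 312.3 K)/0.08722 = 11900 W

Q = 11.9 kW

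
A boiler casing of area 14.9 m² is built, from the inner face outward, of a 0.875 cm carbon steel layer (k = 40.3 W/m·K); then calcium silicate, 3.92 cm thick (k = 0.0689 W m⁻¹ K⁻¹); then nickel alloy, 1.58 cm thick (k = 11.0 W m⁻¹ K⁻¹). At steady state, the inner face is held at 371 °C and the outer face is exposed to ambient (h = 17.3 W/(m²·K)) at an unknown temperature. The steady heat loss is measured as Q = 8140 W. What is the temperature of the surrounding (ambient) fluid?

Series resistances:
  R_carbon steel = L/(kA) = 0.00875/(40.3·14.9) = 1.457×10^-5 K/W
  R_calcium silicate = L/(kA) = 0.0392/(0.0689·14.9) = 0.03818 K/W
  R_nickel alloy = L/(kA) = 0.0158/(11.0·14.9) = 9.640×10^-5 K/W
  R_conv,out = 1/(hA) = 1/(17.3·14.9) = 0.003879 K/W
ΣR = 0.04217 K/W
ΔT = Q·ΣR = 8140 × 0.04217 = 343.3 K
Heat flows outward, so T_out = T_in − ΔT = 371 − 343.3 = 27.7 °C

T_out = 27.7 °C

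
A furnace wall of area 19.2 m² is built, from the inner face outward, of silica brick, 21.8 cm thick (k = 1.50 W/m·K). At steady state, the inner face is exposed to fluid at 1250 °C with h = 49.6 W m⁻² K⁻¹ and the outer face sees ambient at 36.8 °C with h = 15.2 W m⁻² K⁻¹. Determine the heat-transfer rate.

Q = 101 kW

Resistance network (inner→outer):
  R_conv,in = 1/(hA) = 1/(49.6·19.2) = 0.001050 K/W
  R_silica brick = L/(kA) = 0.218/(1.50·19.2) = 0.007569 K/W
  R_conv,out = 1/(hA) = 1/(15.2·19.2) = 0.003427 K/W
ΣR = 0.001050 + 0.007569 + 0.003427 = 0.01205 K/W
Q = ΔT/ΣR = (1250 °C − 36.8 °C)/0.01205 = 1.01×10^5 W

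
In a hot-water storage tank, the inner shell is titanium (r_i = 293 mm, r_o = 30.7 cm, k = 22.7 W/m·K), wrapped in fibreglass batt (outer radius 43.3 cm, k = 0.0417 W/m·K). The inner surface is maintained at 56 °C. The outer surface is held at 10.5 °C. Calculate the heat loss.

Resistance network (inner→outer):
  R_titanium = (1/0.293 − 1/0.307)/(4πk) = 0.1556/(4π·22.7) = 5.456×10^-4 K/W
  R_fibreglass batt = (1/0.307 − 1/0.433)/(4πk) = 0.9479/(4π·0.0417) = 1.809 K/W
ΣR = 5.456×10^-4 + 1.809 = 1.810 K/W
Q = ΔT/ΣR = (56 °C − 10.5 °C)/1.810 = 25.1 W

Q = 25.1 W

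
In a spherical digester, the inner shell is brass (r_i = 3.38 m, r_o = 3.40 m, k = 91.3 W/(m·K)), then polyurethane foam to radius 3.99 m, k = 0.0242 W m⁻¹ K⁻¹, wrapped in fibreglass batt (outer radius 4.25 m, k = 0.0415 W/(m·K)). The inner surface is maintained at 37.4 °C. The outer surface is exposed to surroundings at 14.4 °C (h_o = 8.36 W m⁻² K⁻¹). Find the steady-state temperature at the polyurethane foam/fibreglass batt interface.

Treat each layer as a resistance in series:
  R_brass = (1/3.38 − 1/3.40)/(4πk) = 0.001740/(4π·91.3) = 1.517×10^-6 K/W
  R_polyurethane foam = (1/3.40 − 1/3.99)/(4πk) = 0.04349/(4π·0.0242) = 0.1430 K/W
  R_fibreglass batt = (1/3.99 − 1/4.25)/(4πk) = 0.01533/(4π·0.0415) = 0.02940 K/W
  R_conv,out = 1/(4πr²h) = 1/(4π·4.25²·8.36) = 5.270×10^-4 K/W
ΣR = 1.517×10^-6 + 0.1430 + 0.02940 + 5.270×10^-4 = 0.1729 K/W
Q = ΔT/ΣR = (37.4 °C − 14.4 °C)/0.1729 = 133.0 W
From the inner boundary to the polyurethane foam/fibreglass batt interface, ΣR_partial = 0.1430 K/W.
T_interface = T_in − Q·ΣR_partial = 37.4 °C − (133.0)(0.1430) = 18.4 °C

T = 18.4 °C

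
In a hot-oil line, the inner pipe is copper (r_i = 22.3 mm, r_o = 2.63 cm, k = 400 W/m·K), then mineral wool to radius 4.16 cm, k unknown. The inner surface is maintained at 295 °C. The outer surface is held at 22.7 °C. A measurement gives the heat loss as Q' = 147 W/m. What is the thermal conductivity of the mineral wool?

ΣR = ΔT/Q' = |295 − 22.7|/147 = 1.852 m·K/W
Known resistances:
  R'_copper = ln(0.0263/0.0223)/(2πk) = 0.1650/(2π·400) = 6.564×10^-5 m·K/W
R_mineral wool = ΣR − ΣR_known = 1.852 − 6.564×10^-5 = 1.852 m·K/W
ln(r₂/r₁)/(2πk) = 1.852 ⇒ k = 0.4585/(2π·1.852) = 0.0394 W/m·K

k = 0.0394 W/m·K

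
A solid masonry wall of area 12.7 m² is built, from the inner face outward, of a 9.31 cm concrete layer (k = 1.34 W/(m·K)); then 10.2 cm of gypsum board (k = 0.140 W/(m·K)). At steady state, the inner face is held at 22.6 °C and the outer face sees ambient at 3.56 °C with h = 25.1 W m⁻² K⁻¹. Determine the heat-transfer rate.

Q = 289 W

Series thermal resistances, inner to outer:
  R_concrete = L/(kA) = 0.0931/(1.34·12.7) = 0.005471 K/W
  R_gypsum board = L/(kA) = 0.102/(0.140·12.7) = 0.05737 K/W
  R_conv,out = 1/(hA) = 1/(25.1·12.7) = 0.003137 K/W
ΣR = 0.005471 + 0.05737 + 0.003137 = 0.06598 K/W
Q = ΔT/ΣR = (22.6 °C − 3.56 °C)/0.06598 = 289 W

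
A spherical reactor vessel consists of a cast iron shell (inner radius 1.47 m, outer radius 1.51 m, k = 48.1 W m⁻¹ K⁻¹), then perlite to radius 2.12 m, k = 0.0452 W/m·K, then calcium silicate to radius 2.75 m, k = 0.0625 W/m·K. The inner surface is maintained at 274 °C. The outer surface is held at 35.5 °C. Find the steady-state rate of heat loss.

Resistance network (inner→outer):
  R_cast iron = (1/1.47 − 1/1.51)/(4πk) = 0.01802/(4π·48.1) = 2.981×10^-5 K/W
  R_perlite = (1/1.51 − 1/2.12)/(4πk) = 0.1906/(4π·0.0452) = 0.3355 K/W
  R_calcium silicate = (1/2.12 − 1/2.75)/(4πk) = 0.1081/(4π·0.0625) = 0.1376 K/W
ΣR = 2.981×10^-5 + 0.3355 + 0.1376 = 0.4731 K/W
Q = ΔT/ΣR = (274 °C − 35.5 °C)/0.4731 = 504 W

Q = 504 W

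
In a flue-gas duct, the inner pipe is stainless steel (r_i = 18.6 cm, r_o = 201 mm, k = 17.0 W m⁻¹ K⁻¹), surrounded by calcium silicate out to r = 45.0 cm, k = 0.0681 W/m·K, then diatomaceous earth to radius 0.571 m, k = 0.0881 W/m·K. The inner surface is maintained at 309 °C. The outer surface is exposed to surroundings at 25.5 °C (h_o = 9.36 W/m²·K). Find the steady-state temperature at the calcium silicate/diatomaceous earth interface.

Treat each layer as a resistance in series:
  R'_stainless steel = ln(0.201/0.186)/(2πk) = 0.07756/(2π·17.0) = 7.261×10^-4 m·K/W
  R'_calcium silicate = ln(0.450/0.201)/(2πk) = 0.8059/(2π·0.0681) = 1.884 m·K/W
  R'_diatomaceous earth = ln(0.571/0.450)/(2πk) = 0.2381/(2π·0.0881) = 0.4302 m·K/W
  R'_conv,out = 1/(2πr h) = 1/(2π·0.571·9.36) = 0.02978 m·K/W
ΣR = 7.261×10^-4 + 1.884 + 0.4302 + 0.02978 = 2.345 m·K/W
Q' = ΔT/ΣR = (309 °C − 25.5 °C)/2.345 = 120.9 W/m
From the inner boundary to the calcium silicate/diatomaceous earth interface, ΣR_partial = 1.885 m·K/W.
T_interface = T_in − Q'·ΣR_partial = 309 °C − (120.9)(1.885) = 81.1 °C

T = 81.1 °C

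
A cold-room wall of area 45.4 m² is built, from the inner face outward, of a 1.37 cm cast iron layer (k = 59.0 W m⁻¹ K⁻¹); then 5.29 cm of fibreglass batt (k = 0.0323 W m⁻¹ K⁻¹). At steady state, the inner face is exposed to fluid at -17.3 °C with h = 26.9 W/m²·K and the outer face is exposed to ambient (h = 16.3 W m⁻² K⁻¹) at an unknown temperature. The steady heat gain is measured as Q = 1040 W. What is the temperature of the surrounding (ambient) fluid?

T_out = 22.5 °C

Sum the resistances:
  R_conv,in = 1/(hA) = 1/(26.9·45.4) = 8.188×10^-4 K/W
  R_cast iron = L/(kA) = 0.0137/(59.0·45.4) = 5.115×10^-6 K/W
  R_fibreglass batt = L/(kA) = 0.0529/(0.0323·45.4) = 0.03607 K/W
  R_conv,out = 1/(hA) = 1/(16.3·45.4) = 0.001351 K/W
ΣR = 0.03825 K/W
ΔT = Q·ΣR = 1040 × 0.03825 = 39.78 K
Heat flows inward, so T_out = T_in + ΔT = -17.3 + 39.78 = 22.5 °C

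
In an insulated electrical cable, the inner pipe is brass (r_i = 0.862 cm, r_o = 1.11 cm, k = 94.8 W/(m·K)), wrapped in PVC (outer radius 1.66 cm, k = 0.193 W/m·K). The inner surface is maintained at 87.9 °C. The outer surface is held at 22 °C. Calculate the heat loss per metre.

Q' = 198 W/m

Treat each layer as a resistance in series:
  R'_brass = ln(0.0111/0.00862)/(2πk) = 0.2529/(2π·94.8) = 4.245×10^-4 m·K/W
  R'_PVC = ln(0.0166/0.0111)/(2πk) = 0.4025/(2π·0.193) = 0.3319 m·K/W
ΣR = 4.245×10^-4 + 0.3319 = 0.3323 m·K/W
Q' = ΔT/ΣR = (87.9 °C − 22 °C)/0.3323 = 198 W/m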